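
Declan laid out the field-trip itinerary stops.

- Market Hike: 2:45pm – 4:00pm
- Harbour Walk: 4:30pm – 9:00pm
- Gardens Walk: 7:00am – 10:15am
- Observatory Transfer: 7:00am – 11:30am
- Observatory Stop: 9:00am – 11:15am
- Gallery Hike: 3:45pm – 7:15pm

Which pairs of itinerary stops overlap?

Check each pair: they overlap iff neither finishes before the other starts.
Sorted by start: Gardens Walk, Observatory Transfer, Observatory Stop, Market Hike, Gallery Hike, Harbour Walk.
Observatory Transfer starts before Gardens Walk ends → Gardens Walk and Observatory Transfer overlap.
Observatory Stop starts before Gardens Walk ends → Gardens Walk and Observatory Stop overlap.
Market Hike starts after Gardens Walk ends — done with Gardens Walk.
Observatory Stop starts before Observatory Transfer ends → Observatory Transfer and Observatory Stop overlap.
Market Hike starts after Observatory Transfer ends — done with Observatory Transfer.
Market Hike starts after Observatory Stop ends — done with Observatory Stop.
Gallery Hike starts before Market Hike ends → Market Hike and Gallery Hike overlap.
Harbour Walk starts after Market Hike ends.
Harbour Walk starts before Gallery Hike ends → Gallery Hike and Harbour Walk overlap.

Gallery Hike & Harbour Walk, Gallery Hike & Market Hike, Gardens Walk & Observatory Stop, Gardens Walk & Observatory Transfer, Observatory Stop & Observatory Transfer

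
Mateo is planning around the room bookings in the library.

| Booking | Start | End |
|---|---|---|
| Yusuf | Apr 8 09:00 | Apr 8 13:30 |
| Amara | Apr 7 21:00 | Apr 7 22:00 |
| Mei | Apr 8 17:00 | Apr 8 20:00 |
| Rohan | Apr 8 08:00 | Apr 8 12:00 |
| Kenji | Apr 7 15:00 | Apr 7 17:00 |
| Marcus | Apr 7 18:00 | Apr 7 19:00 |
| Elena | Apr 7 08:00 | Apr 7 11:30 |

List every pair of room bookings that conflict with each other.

Sorted by start: Elena, Kenji, Marcus, Amara, Rohan, Yusuf, Mei.
Kenji starts after Elena ends — done with Elena.
Marcus starts after Kenji ends — done with Kenji.
Amara starts after Marcus ends — done with Marcus.
Rohan starts after Amara ends — done with Amara.
Yusuf starts before Rohan ends → Rohan and Yusuf overlap.
Mei starts after Rohan ends.
Mei starts after Yusuf ends.

Rohan & Yusuf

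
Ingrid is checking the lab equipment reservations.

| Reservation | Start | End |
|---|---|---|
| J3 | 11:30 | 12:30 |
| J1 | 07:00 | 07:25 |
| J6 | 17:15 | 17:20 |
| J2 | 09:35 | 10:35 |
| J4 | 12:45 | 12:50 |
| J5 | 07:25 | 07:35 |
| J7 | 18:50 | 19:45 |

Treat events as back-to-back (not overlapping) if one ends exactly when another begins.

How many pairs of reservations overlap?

0

Sorted by start: J1, J5, J2, J3, J4, J6, J7.
J5 starts exactly when J1 ends (back-to-back, no overlap), so nothing later overlaps J1 either.
J2 starts after J5 ends, so nothing later overlaps J5 either.
J3 starts after J2 ends, so nothing later overlaps J2 either.
J4 starts after J3 ends, so nothing later overlaps J3 either.
J6 starts after J4 ends, so nothing later overlaps J4 either.
J7 starts after J6 ends.
No pair overlaps.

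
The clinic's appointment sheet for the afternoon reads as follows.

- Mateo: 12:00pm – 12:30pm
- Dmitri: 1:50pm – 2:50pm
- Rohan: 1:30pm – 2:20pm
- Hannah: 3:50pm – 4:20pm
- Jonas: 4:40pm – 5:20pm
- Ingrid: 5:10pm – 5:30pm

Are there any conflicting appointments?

Check each pair: they overlap iff neither finishes before the other starts.
Sorted by start: Mateo, Rohan, Dmitri, Hannah, Jonas, Ingrid.
Rohan starts after Mateo ends, so nothing later overlaps Mateo either.
Dmitri starts before Rohan ends → Rohan and Dmitri overlap.
That's a conflict, so the schedule is not conflict-free.

Yes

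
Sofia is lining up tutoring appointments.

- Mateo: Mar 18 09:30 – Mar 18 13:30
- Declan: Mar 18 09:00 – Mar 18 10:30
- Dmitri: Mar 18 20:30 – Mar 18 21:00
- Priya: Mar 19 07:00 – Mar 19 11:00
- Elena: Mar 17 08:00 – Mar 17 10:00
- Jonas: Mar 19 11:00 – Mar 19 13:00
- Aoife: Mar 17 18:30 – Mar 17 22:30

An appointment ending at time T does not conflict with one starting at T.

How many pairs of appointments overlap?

1

Two intervals overlap when each starts before the other ends.
Sorted by start: Elena, Aoife, Declan, Mateo, Dmitri, Priya, Jonas.
Aoife starts after Elena ends — done with Elena.
Declan starts after Aoife ends — done with Aoife.
Mateo starts before Declan ends → Declan and Mateo overlap.
Dmitri starts after Declan ends — done with Declan.
Dmitri starts after Mateo ends — done with Mateo.
Priya starts after Dmitri ends — done with Dmitri.
Jonas starts exactly when Priya ends (back-to-back, no overlap).
Overlapping pairs: Declan & Mateo — 1 in total.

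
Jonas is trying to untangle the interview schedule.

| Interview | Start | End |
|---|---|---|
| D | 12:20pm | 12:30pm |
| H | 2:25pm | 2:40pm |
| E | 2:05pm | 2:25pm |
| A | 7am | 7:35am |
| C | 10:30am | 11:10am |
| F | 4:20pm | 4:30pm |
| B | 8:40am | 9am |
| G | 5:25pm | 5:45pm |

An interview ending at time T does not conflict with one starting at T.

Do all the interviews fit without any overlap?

Yes

Check each pair: they overlap iff neither finishes before the other starts.
Sorted by start: A, B, C, D, E, H, F, G.
B starts after A ends; A is clear from here.
C starts after B ends; B is clear from here.
D starts after C ends; C is clear from here.
E starts after D ends; D is clear from here.
H starts exactly when E ends (back-to-back, no overlap); E is clear from here.
F starts after H ends; H is clear from here.
G starts after F ends.
Every pair is clear; the schedule has no overlaps.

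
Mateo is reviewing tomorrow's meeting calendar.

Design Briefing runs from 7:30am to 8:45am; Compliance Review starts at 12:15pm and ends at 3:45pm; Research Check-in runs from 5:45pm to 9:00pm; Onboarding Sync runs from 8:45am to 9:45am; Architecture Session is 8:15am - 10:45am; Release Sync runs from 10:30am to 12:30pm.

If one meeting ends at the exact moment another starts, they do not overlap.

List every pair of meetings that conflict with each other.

Sorted by start: Design Briefing, Architecture Session, Onboarding Sync, Release Sync, Compliance Review, Research Check-in.
Architecture Session starts before Design Briefing ends → Design Briefing and Architecture Session overlap.
Onboarding Sync starts exactly when Design Briefing ends (back-to-back, no overlap) — done with Design Briefing.
Onboarding Sync starts before Architecture Session ends → Architecture Session and Onboarding Sync overlap.
Release Sync starts before Architecture Session ends → Architecture Session and Release Sync overlap.
Compliance Review starts after Architecture Session ends — done with Architecture Session.
Release Sync starts after Onboarding Sync ends — done with Onboarding Sync.
Compliance Review starts before Release Sync ends → Release Sync and Compliance Review overlap.
Research Check-in starts after Release Sync ends.
Research Check-in starts after Compliance Review ends.

Architecture Session & Design Briefing, Architecture Session & Onboarding Sync, Architecture Session & Release Sync, Compliance Review & Release Sync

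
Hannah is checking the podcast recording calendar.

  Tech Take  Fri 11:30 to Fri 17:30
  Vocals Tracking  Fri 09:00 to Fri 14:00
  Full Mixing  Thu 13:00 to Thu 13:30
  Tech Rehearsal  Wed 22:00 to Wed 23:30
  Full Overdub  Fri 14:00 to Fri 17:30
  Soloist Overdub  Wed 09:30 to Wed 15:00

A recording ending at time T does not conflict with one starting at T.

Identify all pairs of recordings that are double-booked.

Full Overdub & Tech Take, Tech Take & Vocals Tracking

Sorted by start: Soloist Overdub, Tech Rehearsal, Full Mixing, Vocals Tracking, Tech Take, Full Overdub.
Tech Rehearsal starts after Soloist Overdub ends — done with Soloist Overdub.
Full Mixing starts after Tech Rehearsal ends — done with Tech Rehearsal.
Vocals Tracking starts after Full Mixing ends — done with Full Mixing.
Tech Take starts before Vocals Tracking ends → Vocals Tracking and Tech Take overlap.
Full Overdub starts exactly when Vocals Tracking ends (back-to-back, no overlap).
Full Overdub starts before Tech Take ends → Tech Take and Full Overdub overlap.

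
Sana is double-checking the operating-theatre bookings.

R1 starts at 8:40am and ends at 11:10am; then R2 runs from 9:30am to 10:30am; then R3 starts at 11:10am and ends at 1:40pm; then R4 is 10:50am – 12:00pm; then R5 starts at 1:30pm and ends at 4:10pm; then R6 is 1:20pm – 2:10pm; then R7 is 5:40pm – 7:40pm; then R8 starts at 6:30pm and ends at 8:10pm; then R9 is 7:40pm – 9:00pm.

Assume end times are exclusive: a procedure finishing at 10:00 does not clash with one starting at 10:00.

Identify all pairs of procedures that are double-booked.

Sorted by start: R1, R2, R4, R3, R6, R5, R7, R8, R9.
R2 starts before R1 ends → R1 and R2 overlap.
R4 starts before R1 ends → R1 and R4 overlap.
R3 starts exactly when R1 ends (back-to-back, no overlap), so nothing later overlaps R1 either.
R4 starts after R2 ends, so nothing later overlaps R2 either.
R3 starts before R4 ends → R4 and R3 overlap.
R6 starts after R4 ends, so nothing later overlaps R4 either.
R6 starts before R3 ends → R3 and R6 overlap.
R5 starts before R3 ends → R3 and R5 overlap.
R7 starts after R3 ends, so nothing later overlaps R3 either.
R5 starts before R6 ends → R6 and R5 overlap.
R7 starts after R6 ends, so nothing later overlaps R6 either.
R7 starts after R5 ends, so nothing later overlaps R5 either.
R8 starts before R7 ends → R7 and R8 overlap.
R9 starts exactly when R7 ends (back-to-back, no overlap).
R9 starts before R8 ends → R8 and R9 overlap.

R1 & R2, R1 & R4, R3 & R4, R3 & R5, R3 & R6, R5 & R6, R7 & R8, R8 & R9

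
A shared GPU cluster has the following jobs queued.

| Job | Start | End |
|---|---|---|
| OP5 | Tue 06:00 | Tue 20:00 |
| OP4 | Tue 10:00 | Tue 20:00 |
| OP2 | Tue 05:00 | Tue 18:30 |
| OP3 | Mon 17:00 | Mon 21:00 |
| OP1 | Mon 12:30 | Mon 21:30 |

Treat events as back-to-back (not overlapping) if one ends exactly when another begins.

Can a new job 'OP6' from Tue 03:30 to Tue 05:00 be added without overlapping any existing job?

OP1: ends Mon 21:30 at or before OP6 starts Tue 03:30 → clear.
OP3: ends Mon 21:00 at or before OP6 starts Tue 03:30 → clear.
OP2: starts Tue 05:00 at or after OP6 ends Tue 05:00 → clear.
OP5: starts Tue 06:00 at or after OP6 ends Tue 05:00 → clear.
OP4: starts Tue 10:00 at or after OP6 ends Tue 05:00 → clear.

Yes — the slot is free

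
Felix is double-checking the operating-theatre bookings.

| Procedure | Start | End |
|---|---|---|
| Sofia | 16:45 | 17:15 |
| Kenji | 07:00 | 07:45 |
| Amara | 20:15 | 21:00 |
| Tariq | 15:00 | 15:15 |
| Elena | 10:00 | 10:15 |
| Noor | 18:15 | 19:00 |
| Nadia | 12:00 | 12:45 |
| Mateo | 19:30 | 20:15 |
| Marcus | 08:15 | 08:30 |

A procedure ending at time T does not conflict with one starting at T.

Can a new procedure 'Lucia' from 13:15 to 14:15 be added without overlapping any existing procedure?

Yes — the slot is free

Kenji: ends 07:45 at or before Lucia starts 13:15 → clear.
Marcus: ends 08:30 at or before Lucia starts 13:15 → clear.
Elena: ends 10:15 at or before Lucia starts 13:15 → clear.
Nadia: ends 12:45 at or before Lucia starts 13:15 → clear.
Tariq: starts 15:00 at or after Lucia ends 14:15 → clear.
Sofia: starts 16:45 at or after Lucia ends 14:15 → clear.
Noor: starts 18:15 at or after Lucia ends 14:15 → clear.
Mateo: starts 19:30 at or after Lucia ends 14:15 → clear.
Amara: starts 20:15 at or after Lucia ends 14:15 → clear.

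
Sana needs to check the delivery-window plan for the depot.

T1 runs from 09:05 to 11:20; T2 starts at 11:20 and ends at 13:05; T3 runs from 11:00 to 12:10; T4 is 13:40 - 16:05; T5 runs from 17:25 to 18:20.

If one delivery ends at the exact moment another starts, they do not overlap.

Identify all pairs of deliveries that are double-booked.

Sorted by start: T1, T3, T2, T4, T5.
T3 starts before T1 ends → T1 and T3 overlap.
T2 starts exactly when T1 ends (back-to-back, no overlap), so nothing later overlaps T1 either.
T2 starts before T3 ends → T3 and T2 overlap.
T4 starts after T3 ends, so nothing later overlaps T3 either.
T4 starts after T2 ends, so nothing later overlaps T2 either.
T5 starts after T4 ends.

T1 & T3, T2 & T3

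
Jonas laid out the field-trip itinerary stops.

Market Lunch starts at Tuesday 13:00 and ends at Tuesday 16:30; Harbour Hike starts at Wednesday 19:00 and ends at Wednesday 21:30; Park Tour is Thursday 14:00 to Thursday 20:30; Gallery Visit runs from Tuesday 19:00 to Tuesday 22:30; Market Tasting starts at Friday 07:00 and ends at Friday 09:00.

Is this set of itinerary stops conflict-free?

Yes

Sorted by start: Market Lunch, Gallery Visit, Harbour Hike, Park Tour, Market Tasting.
Gallery Visit starts after Market Lunch ends, so nothing later overlaps Market Lunch either.
Harbour Hike starts after Gallery Visit ends, so nothing later overlaps Gallery Visit either.
Park Tour starts after Harbour Hike ends, so nothing later overlaps Harbour Hike either.
Market Tasting starts after Park Tour ends.
Every pair is clear; the schedule has no overlaps.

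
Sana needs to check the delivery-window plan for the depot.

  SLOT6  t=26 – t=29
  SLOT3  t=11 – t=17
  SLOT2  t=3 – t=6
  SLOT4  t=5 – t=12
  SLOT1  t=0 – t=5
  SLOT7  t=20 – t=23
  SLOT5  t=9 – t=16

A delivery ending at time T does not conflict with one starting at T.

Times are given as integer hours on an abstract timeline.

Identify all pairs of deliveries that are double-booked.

Sorted by start: SLOT1, SLOT2, SLOT4, SLOT5, SLOT3, SLOT7, SLOT6.
SLOT2 starts before SLOT1 ends → SLOT1 and SLOT2 overlap.
SLOT4 starts exactly when SLOT1 ends (back-to-back, no overlap), so SLOT1 has no further overlaps.
SLOT4 starts before SLOT2 ends → SLOT2 and SLOT4 overlap.
SLOT5 starts after SLOT2 ends, so SLOT2 has no further overlaps.
SLOT5 starts before SLOT4 ends → SLOT4 and SLOT5 overlap.
SLOT3 starts before SLOT4 ends → SLOT4 and SLOT3 overlap.
SLOT7 starts after SLOT4 ends, so SLOT4 has no further overlaps.
SLOT3 starts before SLOT5 ends → SLOT5 and SLOT3 overlap.
SLOT7 starts after SLOT5 ends, so SLOT5 has no further overlaps.
SLOT7 starts after SLOT3 ends, so SLOT3 has no further overlaps.
SLOT6 starts after SLOT7 ends.

SLOT1 & SLOT2, SLOT2 & SLOT4, SLOT3 & SLOT4, SLOT3 & SLOT5, SLOT4 & SLOT5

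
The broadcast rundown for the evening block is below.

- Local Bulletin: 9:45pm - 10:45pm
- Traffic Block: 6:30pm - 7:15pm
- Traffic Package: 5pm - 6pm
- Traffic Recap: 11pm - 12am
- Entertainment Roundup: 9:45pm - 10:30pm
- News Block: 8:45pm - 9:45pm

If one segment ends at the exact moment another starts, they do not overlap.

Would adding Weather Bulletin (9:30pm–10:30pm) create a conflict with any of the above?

Traffic Package: ends 6pm at or before Weather Bulletin starts 9:30pm → clear.
Traffic Block: ends 7:15pm at or before Weather Bulletin starts 9:30pm → clear.
News Block: starts 8:45pm before Weather Bulletin ends 10:30pm, and ends 9:45pm after Weather Bulletin starts 9:30pm → overlap.
Local Bulletin: starts 9:45pm before Weather Bulletin ends 10:30pm, and ends 10:45pm after Weather Bulletin starts 9:30pm → overlap.
Entertainment Roundup: starts 9:45pm before Weather Bulletin ends 10:30pm, and ends 10:30pm after Weather Bulletin starts 9:30pm → overlap.
Traffic Recap: starts 11pm at or after Weather Bulletin ends 10:30pm → clear.
Weather Bulletin overlaps Local Bulletin, News Block, Entertainment Roundup.

Yes — it overlaps Entertainment Roundup, Local Bulletin, News Block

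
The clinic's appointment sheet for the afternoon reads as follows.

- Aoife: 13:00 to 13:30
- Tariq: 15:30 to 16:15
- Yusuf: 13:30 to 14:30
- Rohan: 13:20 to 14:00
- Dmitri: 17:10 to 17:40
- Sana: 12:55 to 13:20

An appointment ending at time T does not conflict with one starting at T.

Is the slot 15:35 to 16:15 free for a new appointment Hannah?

No — it overlaps Tariq

Sana: ends 13:20 at or before Hannah starts 15:35 → clear.
Aoife: ends 13:30 at or before Hannah starts 15:35 → clear.
Rohan: ends 14:00 at or before Hannah starts 15:35 → clear.
Yusuf: ends 14:30 at or before Hannah starts 15:35 → clear.
Tariq: starts 15:30 before Hannah ends 16:15, and ends 16:15 after Hannah starts 15:35 → overlap.
Dmitri: starts 17:10 at or after Hannah ends 16:15 → clear.
Hannah overlaps Tariq.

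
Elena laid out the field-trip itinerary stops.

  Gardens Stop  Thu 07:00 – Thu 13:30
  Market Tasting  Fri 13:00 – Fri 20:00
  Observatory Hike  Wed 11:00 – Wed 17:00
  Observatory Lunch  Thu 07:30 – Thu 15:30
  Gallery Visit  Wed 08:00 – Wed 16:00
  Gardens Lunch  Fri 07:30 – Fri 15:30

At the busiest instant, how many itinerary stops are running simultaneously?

Sort all start/end points and keep a running count:
Wed 08:00 start Gallery Visit → 1
Wed 11:00 start Observatory Hike → 2
Wed 16:00 end Gallery Visit → 1
Wed 17:00 end Observatory Hike → 0
Thu 07:00 start Gardens Stop → 1
Thu 07:30 start Observatory Lunch → 2
Thu 13:30 end Gardens Stop → 1
Thu 15:30 end Observatory Lunch → 0
Fri 07:30 start Gardens Lunch → 1
Fri 13:00 start Market Tasting → 2
Fri 15:30 end Gardens Lunch → 1
Fri 20:00 end Market Tasting → 0
Peak is 2, at Wed 11:00 (Gallery Visit, Observatory Hike).

2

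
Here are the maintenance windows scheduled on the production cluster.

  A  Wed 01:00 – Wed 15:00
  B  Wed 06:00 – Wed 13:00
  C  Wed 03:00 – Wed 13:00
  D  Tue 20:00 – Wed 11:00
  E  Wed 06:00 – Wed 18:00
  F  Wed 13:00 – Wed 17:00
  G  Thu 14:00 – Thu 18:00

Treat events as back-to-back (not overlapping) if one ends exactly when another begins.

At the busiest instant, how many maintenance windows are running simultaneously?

5

Walk through starts and ends in time order (an end at T is processed before a start at T):
Tue 20:00 start D → 1
Wed 01:00 start A → 2
Wed 03:00 start C → 3
Wed 06:00 start B → 4
Wed 06:00 start E → 5
Wed 11:00 end D → 4
Wed 13:00 end B → 3
Wed 13:00 end C → 2
Wed 13:00 start F → 3
Wed 15:00 end A → 2
Wed 17:00 end F → 1
Wed 18:00 end E → 0
Thu 14:00 start G → 1
Thu 18:00 end G → 0
Peak is 5, at Wed 06:00 (A, B, C, D, E).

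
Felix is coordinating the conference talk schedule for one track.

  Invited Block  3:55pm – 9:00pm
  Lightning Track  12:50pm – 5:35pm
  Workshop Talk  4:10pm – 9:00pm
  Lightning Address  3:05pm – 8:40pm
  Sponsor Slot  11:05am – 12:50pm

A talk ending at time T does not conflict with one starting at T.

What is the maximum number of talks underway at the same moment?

Sort all start/end points and keep a running count:
11:05am start Sponsor Slot → 1
12:50pm end Sponsor Slot → 0
12:50pm start Lightning Track → 1
3:05pm start Lightning Address → 2
3:55pm start Invited Block → 3
4:10pm start Workshop Talk → 4
5:35pm end Lightning Track → 3
8:40pm end Lightning Address → 2
9:00pm end Invited Block → 1
9:00pm end Workshop Talk → 0
Peak is 4, at 4:10pm (Invited Block, Lightning Address, Lightning Track, Workshop Talk).

4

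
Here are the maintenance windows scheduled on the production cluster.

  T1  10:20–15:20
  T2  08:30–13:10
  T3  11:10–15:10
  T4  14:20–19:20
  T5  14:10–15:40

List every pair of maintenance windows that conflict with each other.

Two intervals overlap when each starts before the other ends.
Sorted by start: T2, T1, T3, T5, T4.
T1 starts before T2 ends → T2 and T1 overlap.
T3 starts before T2 ends → T2 and T3 overlap.
T5 starts after T2 ends — done with T2.
T3 starts before T1 ends → T1 and T3 overlap.
T5 starts before T1 ends → T1 and T5 overlap.
T4 starts before T1 ends → T1 and T4 overlap.
T5 starts before T3 ends → T3 and T5 overlap.
T4 starts before T3 ends → T3 and T4 overlap.
T4 starts before T5 ends → T5 and T4 overlap.

T1 & T2, T1 & T3, T1 & T4, T1 & T5, T2 & T3, T3 & T4, T3 & T5, T4 & T5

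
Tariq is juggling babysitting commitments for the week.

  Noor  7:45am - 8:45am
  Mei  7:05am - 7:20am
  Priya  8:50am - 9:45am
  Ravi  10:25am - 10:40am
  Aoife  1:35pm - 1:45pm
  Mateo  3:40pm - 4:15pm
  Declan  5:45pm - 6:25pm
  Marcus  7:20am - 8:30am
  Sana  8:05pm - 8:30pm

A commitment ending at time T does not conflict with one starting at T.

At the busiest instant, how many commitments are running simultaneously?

2

Walk through starts and ends in time order (an end at T is processed before a start at T):
7:05am start Mei → 1
7:20am end Mei → 0
7:20am start Marcus → 1
7:45am start Noor → 2
8:30am end Marcus → 1
8:45am end Noor → 0
8:50am start Priya → 1
9:45am end Priya → 0
10:25am start Ravi → 1
10:40am end Ravi → 0
1:35pm start Aoife → 1
1:45pm end Aoife → 0
3:40pm start Mateo → 1
4:15pm end Mateo → 0
5:45pm start Declan → 1
6:25pm end Declan → 0
8:05pm start Sana → 1
8:30pm end Sana → 0
Peak is 2, at 7:45am (Marcus, Noor).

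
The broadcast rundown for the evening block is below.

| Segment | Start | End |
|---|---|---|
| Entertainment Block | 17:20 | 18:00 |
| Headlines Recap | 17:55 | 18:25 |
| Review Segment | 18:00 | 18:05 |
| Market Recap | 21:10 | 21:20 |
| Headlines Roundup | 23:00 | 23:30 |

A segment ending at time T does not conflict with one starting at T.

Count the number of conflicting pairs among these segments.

Sorted by start: Entertainment Block, Headlines Recap, Review Segment, Market Recap, Headlines Roundup.
Headlines Recap starts before Entertainment Block ends → Entertainment Block and Headlines Recap overlap.
Review Segment starts exactly when Entertainment Block ends (back-to-back, no overlap); Entertainment Block is clear from here.
Review Segment starts before Headlines Recap ends → Headlines Recap and Review Segment overlap.
Market Recap starts after Headlines Recap ends; Headlines Recap is clear from here.
Market Recap starts after Review Segment ends; Review Segment is clear from here.
Headlines Roundup starts after Market Recap ends.
Overlapping pairs: Entertainment Block & Headlines Recap, Headlines Recap & Review Segment — 2 in total.

2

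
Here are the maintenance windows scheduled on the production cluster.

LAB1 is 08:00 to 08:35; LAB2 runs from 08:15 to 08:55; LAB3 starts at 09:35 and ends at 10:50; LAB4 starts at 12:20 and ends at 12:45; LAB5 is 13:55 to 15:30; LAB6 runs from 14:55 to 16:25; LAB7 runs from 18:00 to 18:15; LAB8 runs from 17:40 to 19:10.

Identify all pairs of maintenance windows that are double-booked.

LAB1 & LAB2, LAB5 & LAB6, LAB7 & LAB8

Sorted by start: LAB1, LAB2, LAB3, LAB4, LAB5, LAB6, LAB8, LAB7.
LAB2 starts before LAB1 ends → LAB1 and LAB2 overlap.
LAB3 starts after LAB1 ends, so nothing later overlaps LAB1 either.
LAB3 starts after LAB2 ends, so nothing later overlaps LAB2 either.
LAB4 starts after LAB3 ends, so nothing later overlaps LAB3 either.
LAB5 starts after LAB4 ends, so nothing later overlaps LAB4 either.
LAB6 starts before LAB5 ends → LAB5 and LAB6 overlap.
LAB8 starts after LAB5 ends, so nothing later overlaps LAB5 either.
LAB8 starts after LAB6 ends, so nothing later overlaps LAB6 either.
LAB7 starts before LAB8 ends → LAB8 and LAB7 overlap.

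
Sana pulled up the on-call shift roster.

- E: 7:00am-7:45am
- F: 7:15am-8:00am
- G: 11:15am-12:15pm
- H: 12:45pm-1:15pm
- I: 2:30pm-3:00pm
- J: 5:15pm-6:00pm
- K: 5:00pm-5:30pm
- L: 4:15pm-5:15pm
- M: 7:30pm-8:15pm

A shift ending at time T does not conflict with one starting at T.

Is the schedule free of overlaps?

No

Sorted by start: E, F, G, H, I, L, K, J, M.
F starts before E ends → E and F overlap.
That's a conflict, so the schedule is not conflict-free.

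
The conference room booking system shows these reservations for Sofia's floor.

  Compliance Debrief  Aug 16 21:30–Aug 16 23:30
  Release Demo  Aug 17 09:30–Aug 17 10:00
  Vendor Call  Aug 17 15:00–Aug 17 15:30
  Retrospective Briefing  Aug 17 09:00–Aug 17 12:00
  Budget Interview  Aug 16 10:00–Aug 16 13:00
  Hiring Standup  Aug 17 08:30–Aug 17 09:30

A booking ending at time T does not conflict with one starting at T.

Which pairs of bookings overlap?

Sorted by start: Budget Interview, Compliance Debrief, Hiring Standup, Retrospective Briefing, Release Demo, Vendor Call.
Compliance Debrief starts after Budget Interview ends, so Budget Interview has no further overlaps.
Hiring Standup starts after Compliance Debrief ends, so Compliance Debrief has no further overlaps.
Retrospective Briefing starts before Hiring Standup ends → Hiring Standup and Retrospective Briefing overlap.
Release Demo starts exactly when Hiring Standup ends (back-to-back, no overlap), so Hiring Standup has no further overlaps.
Release Demo starts before Retrospective Briefing ends → Retrospective Briefing and Release Demo overlap.
Vendor Call starts after Retrospective Briefing ends.
Vendor Call starts after Release Demo ends.

Hiring Standup & Retrospective Briefing, Release Demo & Retrospective Briefing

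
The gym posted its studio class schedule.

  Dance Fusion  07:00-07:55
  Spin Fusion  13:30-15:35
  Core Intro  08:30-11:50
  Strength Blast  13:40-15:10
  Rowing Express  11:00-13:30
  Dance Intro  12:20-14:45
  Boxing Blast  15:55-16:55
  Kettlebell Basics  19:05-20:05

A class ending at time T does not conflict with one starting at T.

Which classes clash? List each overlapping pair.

Core Intro & Rowing Express, Dance Intro & Rowing Express, Dance Intro & Spin Fusion, Dance Intro & Strength Blast, Spin Fusion & Strength Blast

Sorted by start: Dance Fusion, Core Intro, Rowing Express, Dance Intro, Spin Fusion, Strength Blast, Boxing Blast, Kettlebell Basics.
Core Intro starts after Dance Fusion ends — done with Dance Fusion.
Rowing Express starts before Core Intro ends → Core Intro and Rowing Express overlap.
Dance Intro starts after Core Intro ends — done with Core Intro.
Dance Intro starts before Rowing Express ends → Rowing Express and Dance Intro overlap.
Spin Fusion starts exactly when Rowing Express ends (back-to-back, no overlap) — done with Rowing Express.
Spin Fusion starts before Dance Intro ends → Dance Intro and Spin Fusion overlap.
Strength Blast starts before Dance Intro ends → Dance Intro and Strength Blast overlap.
Boxing Blast starts after Dance Intro ends — done with Dance Intro.
Strength Blast starts before Spin Fusion ends → Spin Fusion and Strength Blast overlap.
Boxing Blast starts after Spin Fusion ends — done with Spin Fusion.
Boxing Blast starts after Strength Blast ends — done with Strength Blast.
Kettlebell Basics starts after Boxing Blast ends.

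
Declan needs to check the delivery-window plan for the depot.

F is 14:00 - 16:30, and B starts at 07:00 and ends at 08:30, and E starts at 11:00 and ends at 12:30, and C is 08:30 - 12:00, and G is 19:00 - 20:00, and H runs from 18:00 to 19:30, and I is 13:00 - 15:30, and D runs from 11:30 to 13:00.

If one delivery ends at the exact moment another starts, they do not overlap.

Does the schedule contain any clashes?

Yes

Sorted by start: B, C, E, D, I, F, H, G.
C starts exactly when B ends (back-to-back, no overlap), so nothing later overlaps B either.
E starts before C ends → C and E overlap.
That's a conflict, so the schedule is not conflict-free.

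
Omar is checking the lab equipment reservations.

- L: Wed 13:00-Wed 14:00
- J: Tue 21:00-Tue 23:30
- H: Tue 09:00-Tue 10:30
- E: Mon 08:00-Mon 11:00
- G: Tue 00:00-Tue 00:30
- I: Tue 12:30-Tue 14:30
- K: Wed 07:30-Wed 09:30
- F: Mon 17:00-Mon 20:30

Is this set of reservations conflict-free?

Yes

Sorted by start: E, F, G, H, I, J, K, L.
F starts after E ends; E is clear from here.
G starts after F ends; F is clear from here.
H starts after G ends; G is clear from here.
I starts after H ends; H is clear from here.
J starts after I ends; I is clear from here.
K starts after J ends; J is clear from here.
L starts after K ends.
Every pair is clear; the schedule has no overlaps.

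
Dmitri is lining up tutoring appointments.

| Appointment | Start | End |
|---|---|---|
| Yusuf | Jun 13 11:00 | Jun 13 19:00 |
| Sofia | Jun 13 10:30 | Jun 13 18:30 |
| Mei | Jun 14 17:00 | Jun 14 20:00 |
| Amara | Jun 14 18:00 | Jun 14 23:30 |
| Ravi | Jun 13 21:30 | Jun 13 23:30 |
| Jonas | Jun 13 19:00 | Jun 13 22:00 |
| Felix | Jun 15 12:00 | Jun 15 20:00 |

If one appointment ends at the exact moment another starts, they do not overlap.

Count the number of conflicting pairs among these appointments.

Sorted by start: Sofia, Yusuf, Jonas, Ravi, Mei, Amara, Felix.
Yusuf starts before Sofia ends → Sofia and Yusuf overlap.
Jonas starts after Sofia ends; Sofia is clear from here.
Jonas starts exactly when Yusuf ends (back-to-back, no overlap); Yusuf is clear from here.
Ravi starts before Jonas ends → Jonas and Ravi overlap.
Mei starts after Jonas ends; Jonas is clear from here.
Mei starts after Ravi ends; Ravi is clear from here.
Amara starts before Mei ends → Mei and Amara overlap.
Felix starts after Mei ends.
Felix starts after Amara ends.
Overlapping pairs: Amara & Mei, Jonas & Ravi, Sofia & Yusuf — 3 in total.

3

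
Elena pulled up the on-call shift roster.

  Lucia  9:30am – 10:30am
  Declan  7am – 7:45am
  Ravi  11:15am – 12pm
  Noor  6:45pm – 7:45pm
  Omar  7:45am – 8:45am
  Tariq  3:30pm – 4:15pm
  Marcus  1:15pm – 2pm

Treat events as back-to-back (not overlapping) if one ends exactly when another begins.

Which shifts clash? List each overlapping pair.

none

Sorted by start: Declan, Omar, Lucia, Ravi, Marcus, Tariq, Noor.
Omar starts exactly when Declan ends (back-to-back, no overlap) — done with Declan.
Lucia starts after Omar ends — done with Omar.
Ravi starts after Lucia ends — done with Lucia.
Marcus starts after Ravi ends — done with Ravi.
Tariq starts after Marcus ends — done with Marcus.
Noor starts after Tariq ends.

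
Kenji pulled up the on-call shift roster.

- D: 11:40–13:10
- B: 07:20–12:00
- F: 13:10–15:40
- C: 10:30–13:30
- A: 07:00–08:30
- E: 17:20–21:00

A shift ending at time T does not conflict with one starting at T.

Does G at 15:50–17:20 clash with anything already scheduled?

No — it doesn't clash with anything

A: ends 08:30 at or before G starts 15:50 → clear.
B: ends 12:00 at or before G starts 15:50 → clear.
C: ends 13:30 at or before G starts 15:50 → clear.
D: ends 13:10 at or before G starts 15:50 → clear.
F: ends 15:40 at or before G starts 15:50 → clear.
E: starts 17:20 at or after G ends 17:20 → clear.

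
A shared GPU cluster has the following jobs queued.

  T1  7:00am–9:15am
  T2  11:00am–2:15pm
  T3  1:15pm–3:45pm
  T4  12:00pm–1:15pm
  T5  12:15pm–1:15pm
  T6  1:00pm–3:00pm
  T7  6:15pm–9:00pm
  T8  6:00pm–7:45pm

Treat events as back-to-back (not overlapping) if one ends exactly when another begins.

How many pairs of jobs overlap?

9

Sorted by start: T1, T2, T4, T5, T6, T3, T8, T7.
T2 starts after T1 ends, so nothing later overlaps T1 either.
T4 starts before T2 ends → T2 and T4 overlap.
T5 starts before T2 ends → T2 and T5 overlap.
T6 starts before T2 ends → T2 and T6 overlap.
T3 starts before T2 ends → T2 and T3 overlap.
T8 starts after T2 ends, so nothing later overlaps T2 either.
T5 starts before T4 ends → T4 and T5 overlap.
T6 starts before T4 ends → T4 and T6 overlap.
T3 starts exactly when T4 ends (back-to-back, no overlap), so nothing later overlaps T4 either.
T6 starts before T5 ends → T5 and T6 overlap.
T3 starts exactly when T5 ends (back-to-back, no overlap), so nothing later overlaps T5 either.
T3 starts before T6 ends → T6 and T3 overlap.
T8 starts after T6 ends, so nothing later overlaps T6 either.
T8 starts after T3 ends, so nothing later overlaps T3 either.
T7 starts before T8 ends → T8 and T7 overlap.
Overlapping pairs: T2 & T3, T2 & T4, T2 & T5, T2 & T6, T3 & T6, T4 & T5, T4 & T6, T5 & T6, T7 & T8 — 9 in total.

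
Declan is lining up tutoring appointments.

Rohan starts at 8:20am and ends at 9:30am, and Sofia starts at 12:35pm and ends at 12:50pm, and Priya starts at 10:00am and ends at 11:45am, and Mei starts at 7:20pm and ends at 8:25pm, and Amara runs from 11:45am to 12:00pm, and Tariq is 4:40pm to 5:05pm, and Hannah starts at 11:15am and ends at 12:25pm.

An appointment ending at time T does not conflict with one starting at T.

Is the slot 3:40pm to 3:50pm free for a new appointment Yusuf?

Yes — the slot is free

Rohan: ends 9:30am at or before Yusuf starts 3:40pm → clear.
Priya: ends 11:45am at or before Yusuf starts 3:40pm → clear.
Hannah: ends 12:25pm at or before Yusuf starts 3:40pm → clear.
Amara: ends 12:00pm at or before Yusuf starts 3:40pm → clear.
Sofia: ends 12:50pm at or before Yusuf starts 3:40pm → clear.
Tariq: starts 4:40pm at or after Yusuf ends 3:50pm → clear.
Mei: starts 7:20pm at or after Yusuf ends 3:50pm → clear.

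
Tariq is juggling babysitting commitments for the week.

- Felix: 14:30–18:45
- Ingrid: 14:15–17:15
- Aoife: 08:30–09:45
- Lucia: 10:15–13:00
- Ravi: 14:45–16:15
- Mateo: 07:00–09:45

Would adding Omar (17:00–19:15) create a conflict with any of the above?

Mateo: ends 09:45 at or before Omar starts 17:00 → clear.
Aoife: ends 09:45 at or before Omar starts 17:00 → clear.
Lucia: ends 13:00 at or before Omar starts 17:00 → clear.
Ingrid: starts 14:15 before Omar ends 19:15, and ends 17:15 after Omar starts 17:00 → overlap.
Felix: starts 14:30 before Omar ends 19:15, and ends 18:45 after Omar starts 17:00 → overlap.
Ravi: ends 16:15 at or before Omar starts 17:00 → clear.
Omar overlaps Felix, Ingrid.

Yes — it overlaps Felix, Ingrid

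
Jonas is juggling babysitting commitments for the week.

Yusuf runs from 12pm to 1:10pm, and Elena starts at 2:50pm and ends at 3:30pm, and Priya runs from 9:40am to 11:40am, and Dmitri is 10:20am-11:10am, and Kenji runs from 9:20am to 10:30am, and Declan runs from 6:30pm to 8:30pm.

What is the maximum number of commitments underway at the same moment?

Walk through starts and ends in time order (an end at T is processed before a start at T):
9:20am start Kenji → 1
9:40am start Priya → 2
10:20am start Dmitri → 3
10:30am end Kenji → 2
11:10am end Dmitri → 1
11:40am end Priya → 0
12pm start Yusuf → 1
1:10pm end Yusuf → 0
2:50pm start Elena → 1
3:30pm end Elena → 0
6:30pm start Declan → 1
8:30pm end Declan → 0
Peak is 3, at 10:20am (Dmitri, Kenji, Priya).

3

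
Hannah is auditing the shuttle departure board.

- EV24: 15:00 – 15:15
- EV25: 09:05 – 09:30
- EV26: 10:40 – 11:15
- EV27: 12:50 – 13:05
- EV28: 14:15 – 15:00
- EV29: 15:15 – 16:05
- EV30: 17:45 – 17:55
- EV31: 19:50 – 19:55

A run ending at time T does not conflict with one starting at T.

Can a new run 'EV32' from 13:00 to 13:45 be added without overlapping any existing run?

EV25: ends 09:30 at or before EV32 starts 13:00 → clear.
EV26: ends 11:15 at or before EV32 starts 13:00 → clear.
EV27: starts 12:50 before EV32 ends 13:45, and ends 13:05 after EV32 starts 13:00 → overlap.
EV28: starts 14:15 at or after EV32 ends 13:45 → clear.
EV24: starts 15:00 at or after EV32 ends 13:45 → clear.
EV29: starts 15:15 at or after EV32 ends 13:45 → clear.
EV30: starts 17:45 at or after EV32 ends 13:45 → clear.
EV31: starts 19:50 at or after EV32 ends 13:45 → clear.
EV32 overlaps EV27.

No — it overlaps EV27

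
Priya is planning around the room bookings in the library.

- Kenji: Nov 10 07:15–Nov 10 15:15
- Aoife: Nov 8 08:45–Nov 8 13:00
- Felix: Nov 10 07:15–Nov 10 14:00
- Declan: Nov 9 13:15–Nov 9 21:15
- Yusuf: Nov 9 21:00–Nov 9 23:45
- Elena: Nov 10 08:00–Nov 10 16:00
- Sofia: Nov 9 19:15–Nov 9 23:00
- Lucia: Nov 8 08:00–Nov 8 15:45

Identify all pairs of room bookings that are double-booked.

Aoife & Lucia, Declan & Sofia, Declan & Yusuf, Elena & Felix, Elena & Kenji, Felix & Kenji, Sofia & Yusuf

Check each pair: they overlap iff neither finishes before the other starts.
Sorted by start: Lucia, Aoife, Declan, Sofia, Yusuf, Kenji, Felix, Elena.
Aoife starts before Lucia ends → Lucia and Aoife overlap.
Declan starts after Lucia ends, so Lucia has no further overlaps.
Declan starts after Aoife ends, so Aoife has no further overlaps.
Sofia starts before Declan ends → Declan and Sofia overlap.
Yusuf starts before Declan ends → Declan and Yusuf overlap.
Kenji starts after Declan ends, so Declan has no further overlaps.
Yusuf starts before Sofia ends → Sofia and Yusuf overlap.
Kenji starts after Sofia ends, so Sofia has no further overlaps.
Kenji starts after Yusuf ends, so Yusuf has no further overlaps.
Felix starts before Kenji ends → Kenji and Felix overlap.
Elena starts before Kenji ends → Kenji and Elena overlap.
Elena starts before Felix ends → Felix and Elena overlap.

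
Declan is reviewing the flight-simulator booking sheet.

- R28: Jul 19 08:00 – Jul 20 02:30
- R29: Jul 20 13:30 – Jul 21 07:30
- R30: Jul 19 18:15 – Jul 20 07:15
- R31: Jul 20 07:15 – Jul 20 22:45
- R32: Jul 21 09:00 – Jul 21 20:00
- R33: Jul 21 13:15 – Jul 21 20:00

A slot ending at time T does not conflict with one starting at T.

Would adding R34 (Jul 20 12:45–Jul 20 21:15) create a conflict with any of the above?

Yes — it overlaps R29, R31

R28: ends Jul 20 02:30 at or before R34 starts Jul 20 12:45 → clear.
R30: ends Jul 20 07:15 at or before R34 starts Jul 20 12:45 → clear.
R31: starts Jul 20 07:15 before R34 ends Jul 20 21:15, and ends Jul 20 22:45 after R34 starts Jul 20 12:45 → overlap.
R29: starts Jul 20 13:30 before R34 ends Jul 20 21:15, and ends Jul 21 07:30 after R34 starts Jul 20 12:45 → overlap.
R32: starts Jul 21 09:00 at or after R34 ends Jul 20 21:15 → clear.
R33: starts Jul 21 13:15 at or after R34 ends Jul 20 21:15 → clear.
R34 overlaps R29, R31.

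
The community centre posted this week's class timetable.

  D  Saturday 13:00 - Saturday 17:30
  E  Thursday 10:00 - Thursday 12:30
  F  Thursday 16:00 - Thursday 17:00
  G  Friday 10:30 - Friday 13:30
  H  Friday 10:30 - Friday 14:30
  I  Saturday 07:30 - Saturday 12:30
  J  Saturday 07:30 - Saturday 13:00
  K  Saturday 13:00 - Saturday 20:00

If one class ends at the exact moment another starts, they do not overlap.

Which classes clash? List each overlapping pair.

Two intervals overlap when each starts before the other ends.
Sorted by start: E, F, G, H, I, J, D, K.
F starts after E ends, so E has no further overlaps.
G starts after F ends, so F has no further overlaps.
H starts before G ends → G and H overlap.
I starts after G ends, so G has no further overlaps.
I starts after H ends, so H has no further overlaps.
J starts before I ends → I and J overlap.
D starts after I ends, so I has no further overlaps.
D starts exactly when J ends (back-to-back, no overlap), so J has no further overlaps.
K starts before D ends → D and K overlap.

D & K, G & H, I & J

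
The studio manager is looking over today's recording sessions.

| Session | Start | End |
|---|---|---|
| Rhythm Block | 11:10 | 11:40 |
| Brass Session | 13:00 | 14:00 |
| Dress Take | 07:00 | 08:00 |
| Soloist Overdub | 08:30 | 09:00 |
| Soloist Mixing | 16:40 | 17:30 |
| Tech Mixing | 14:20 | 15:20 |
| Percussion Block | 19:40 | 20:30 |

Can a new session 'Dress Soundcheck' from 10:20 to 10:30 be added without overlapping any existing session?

Yes — the slot is free

Dress Take: ends 08:00 at or before Dress Soundcheck starts 10:20 → clear.
Soloist Overdub: ends 09:00 at or before Dress Soundcheck starts 10:20 → clear.
Rhythm Block: starts 11:10 at or after Dress Soundcheck ends 10:30 → clear.
Brass Session: starts 13:00 at or after Dress Soundcheck ends 10:30 → clear.
Tech Mixing: starts 14:20 at or after Dress Soundcheck ends 10:30 → clear.
Soloist Mixing: starts 16:40 at or after Dress Soundcheck ends 10:30 → clear.
Percussion Block: starts 19:40 at or after Dress Soundcheck ends 10:30 → clear.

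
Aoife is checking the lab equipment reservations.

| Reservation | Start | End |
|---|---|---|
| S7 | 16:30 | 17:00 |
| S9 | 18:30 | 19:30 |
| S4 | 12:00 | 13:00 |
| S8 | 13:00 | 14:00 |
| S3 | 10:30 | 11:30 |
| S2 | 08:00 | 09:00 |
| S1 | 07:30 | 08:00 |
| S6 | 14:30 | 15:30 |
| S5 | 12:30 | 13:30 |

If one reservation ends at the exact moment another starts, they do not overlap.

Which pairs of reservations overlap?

Sorted by start: S1, S2, S3, S4, S5, S8, S6, S7, S9.
S2 starts exactly when S1 ends (back-to-back, no overlap); S1 is clear from here.
S3 starts after S2 ends; S2 is clear from here.
S4 starts after S3 ends; S3 is clear from here.
S5 starts before S4 ends → S4 and S5 overlap.
S8 starts exactly when S4 ends (back-to-back, no overlap); S4 is clear from here.
S8 starts before S5 ends → S5 and S8 overlap.
S6 starts after S5 ends; S5 is clear from here.
S6 starts after S8 ends; S8 is clear from here.
S7 starts after S6 ends; S6 is clear from here.
S9 starts after S7 ends.

S4 & S5, S5 & S8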